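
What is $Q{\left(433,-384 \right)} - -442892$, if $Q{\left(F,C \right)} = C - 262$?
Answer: $442246$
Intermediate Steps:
$Q{\left(F,C \right)} = -262 + C$
$Q{\left(433,-384 \right)} - -442892 = \left(-262 - 384\right) - -442892 = -646 + 442892 = 442246$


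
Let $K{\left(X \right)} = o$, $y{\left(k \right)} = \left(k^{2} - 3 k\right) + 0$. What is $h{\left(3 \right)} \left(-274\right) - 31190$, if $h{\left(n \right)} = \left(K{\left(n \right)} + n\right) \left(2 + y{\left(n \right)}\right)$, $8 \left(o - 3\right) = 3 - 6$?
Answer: $- \frac{68545}{2} \approx -34273.0$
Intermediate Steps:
$o = \frac{21}{8}$ ($o = 3 + \frac{3 - 6}{8} = 3 + \frac{1}{8} \left(-3\right) = 3 - \frac{3}{8} = \frac{21}{8} \approx 2.625$)
$y{\left(k \right)} = k^{2} - 3 k$
$K{\left(X \right)} = \frac{21}{8}$
$h{\left(n \right)} = \left(2 + n \left(-3 + n\right)\right) \left(\frac{21}{8} + n\right)$ ($h{\left(n \right)} = \left(\frac{21}{8} + n\right) \left(2 + n \left(-3 + n\right)\right) = \left(2 + n \left(-3 + n\right)\right) \left(\frac{21}{8} + n\right)$)
$h{\left(3 \right)} \left(-274\right) - 31190 = \left(\frac{21}{4} + 3^{3} - \frac{141}{8} - \frac{3 \cdot 3^{2}}{8}\right) \left(-274\right) - 31190 = \left(\frac{21}{4} + 27 - \frac{141}{8} - \frac{27}{8}\right) \left(-274\right) - 31190 = \frac{45}{4} \left(-274\right) - 31190 = - \frac{6165}{2} - 31190 = - \frac{68545}{2}$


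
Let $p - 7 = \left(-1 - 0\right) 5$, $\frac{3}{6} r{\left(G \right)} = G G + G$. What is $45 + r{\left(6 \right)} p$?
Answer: $213$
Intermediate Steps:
$r{\left(G \right)} = 2 G + 2 G^{2}$ ($r{\left(G \right)} = 2 \left(G G + G\right) = 2 \left(G^{2} + G\right) = 2 \left(G + G^{2}\right) = 2 G + 2 G^{2}$)
$p = 2$ ($p = 7 + \left(-1 - 0\right) 5 = 7 + \left(-1 + \left(4 - 4\right)\right) 5 = 7 + \left(-1 + 0\right) 5 = 7 - 5 = 2$)
$45 + r{\left(6 \right)} p = 45 + 2 \cdot 6 \left(1 + 6\right) 2 = 45 + 2 \cdot 6 \cdot 7 \cdot 2 = 45 + 84 \cdot 2 = 45 + 168 = 213$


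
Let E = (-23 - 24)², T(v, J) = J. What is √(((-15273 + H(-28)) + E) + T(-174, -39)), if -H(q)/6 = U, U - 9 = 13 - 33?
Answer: I*√13037 ≈ 114.18*I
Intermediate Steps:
U = -11 (U = 9 + (13 - 33) = 9 - 20 = -11)
E = 2209 (E = (-47)² = 2209)
H(q) = 66 (H(q) = -6*(-11) = 66)
√(((-15273 + H(-28)) + E) + T(-174, -39)) = √(((-15273 + 66) + 2209) - 39) = √((-15207 + 2209) - 39) = √(-12998 - 39) = √(-13037) = I*√13037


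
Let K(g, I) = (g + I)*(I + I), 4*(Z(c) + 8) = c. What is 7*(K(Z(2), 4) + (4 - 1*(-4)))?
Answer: -140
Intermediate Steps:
Z(c) = -8 + c/4
K(g, I) = 2*I*(I + g) (K(g, I) = (I + g)*(2*I) = 2*I*(I + g))
7*(K(Z(2), 4) + (4 - 1*(-4))) = 7*(2*4*(4 + (-8 + (¼)*2)) + (4 - 1*(-4))) = 7*(2*4*(4 + (-8 + ½)) + (4 + 4)) = 7*(2*4*(4 - 15/2) + 8) = 7*(2*4*(-7/2) + 8) = 7*(-28 + 8) = 7*(-20) = -140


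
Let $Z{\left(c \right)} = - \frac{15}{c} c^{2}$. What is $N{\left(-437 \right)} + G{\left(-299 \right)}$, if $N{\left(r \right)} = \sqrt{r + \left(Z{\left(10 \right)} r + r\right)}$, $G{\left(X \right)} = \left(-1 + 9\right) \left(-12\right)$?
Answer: $-96 + 2 \sqrt{16169} \approx 158.31$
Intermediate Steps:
$Z{\left(c \right)} = - 15 c$
$G{\left(X \right)} = -96$ ($G{\left(X \right)} = 8 \left(-12\right) = -96$)
$N{\left(r \right)} = 2 \sqrt{37} \sqrt{- r}$ ($N{\left(r \right)} = \sqrt{r + \left(\left(-15\right) 10 r + r\right)} = \sqrt{r + \left(- 150 r + r\right)} = \sqrt{r - 149 r} = \sqrt{- 148 r} = 2 \sqrt{37} \sqrt{- r}$)
$N{\left(-437 \right)} + G{\left(-299 \right)} = 2 \sqrt{37} \sqrt{\left(-1\right) \left(-437\right)} - 96 = 2 \sqrt{37} \sqrt{437} - 96 = 2 \sqrt{16169} - 96 = -96 + 2 \sqrt{16169}$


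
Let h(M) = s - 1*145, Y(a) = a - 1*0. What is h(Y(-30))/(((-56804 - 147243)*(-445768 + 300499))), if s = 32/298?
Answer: -21589/4416613842807 ≈ -4.8881e-9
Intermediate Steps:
s = 16/149 (s = 32*(1/298) = 16/149 ≈ 0.10738)
Y(a) = a (Y(a) = a + 0 = a)
h(M) = -21589/149 (h(M) = 16/149 - 1*145 = 16/149 - 145 = -21589/149)
h(Y(-30))/(((-56804 - 147243)*(-445768 + 300499))) = -21589*1/((-445768 + 300499)*(-56804 - 147243))/149 = -21589/(149*((-204047*(-145269)))) = -21589/149/29641703643 = -21589/149*1/29641703643 = -21589/4416613842807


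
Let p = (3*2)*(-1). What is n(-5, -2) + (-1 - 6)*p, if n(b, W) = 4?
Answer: 46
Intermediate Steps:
p = -6 (p = 6*(-1) = -6)
n(-5, -2) + (-1 - 6)*p = 4 + (-1 - 6)*(-6) = 4 - 7*(-6) = 4 + 42 = 46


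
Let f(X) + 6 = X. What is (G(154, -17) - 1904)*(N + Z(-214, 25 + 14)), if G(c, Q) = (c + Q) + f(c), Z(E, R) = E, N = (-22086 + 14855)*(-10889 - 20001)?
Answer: -361628543744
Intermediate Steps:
N = 223365590 (N = -7231*(-30890) = 223365590)
f(X) = -6 + X
G(c, Q) = -6 + Q + 2*c (G(c, Q) = (c + Q) + (-6 + c) = (Q + c) + (-6 + c) = -6 + Q + 2*c)
(G(154, -17) - 1904)*(N + Z(-214, 25 + 14)) = ((-6 - 17 + 2*154) - 1904)*(223365590 - 214) = ((-6 - 17 + 308) - 1904)*223365376 = (285 - 1904)*223365376 = -1619*223365376 = -361628543744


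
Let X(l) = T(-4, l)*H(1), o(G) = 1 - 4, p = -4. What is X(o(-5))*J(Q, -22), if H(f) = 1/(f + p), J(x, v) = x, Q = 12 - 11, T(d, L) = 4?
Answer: -4/3 ≈ -1.3333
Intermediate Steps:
Q = 1
o(G) = -3
H(f) = 1/(-4 + f) (H(f) = 1/(f - 4) = 1/(-4 + f))
X(l) = -4/3 (X(l) = 4/(-4 + 1) = 4/(-3) = 4*(-1/3) = -4/3)
X(o(-5))*J(Q, -22) = -4/3*1 = -4/3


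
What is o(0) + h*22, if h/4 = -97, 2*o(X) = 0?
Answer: -8536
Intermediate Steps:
o(X) = 0 (o(X) = (1/2)*0 = 0)
h = -388 (h = 4*(-97) = -388)
o(0) + h*22 = 0 - 388*22 = 0 - 8536 = -8536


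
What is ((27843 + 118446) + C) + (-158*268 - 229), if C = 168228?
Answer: 271944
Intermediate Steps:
((27843 + 118446) + C) + (-158*268 - 229) = ((27843 + 118446) + 168228) + (-158*268 - 229) = (146289 + 168228) + (-42344 - 229) = 314517 - 42573 = 271944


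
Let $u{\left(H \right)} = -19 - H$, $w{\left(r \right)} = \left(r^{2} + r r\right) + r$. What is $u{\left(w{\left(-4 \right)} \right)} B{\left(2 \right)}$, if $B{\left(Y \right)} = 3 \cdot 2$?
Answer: $-282$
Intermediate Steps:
$w{\left(r \right)} = r + 2 r^{2}$ ($w{\left(r \right)} = \left(r^{2} + r^{2}\right) + r = 2 r^{2} + r = r + 2 r^{2}$)
$B{\left(Y \right)} = 6$
$u{\left(w{\left(-4 \right)} \right)} B{\left(2 \right)} = \left(-19 - - 4 \left(1 + 2 \left(-4\right)\right)\right) 6 = \left(-19 - - 4 \left(1 - 8\right)\right) 6 = \left(-19 - \left(-4\right) \left(-7\right)\right) 6 = \left(-19 - 28\right) 6 = \left(-47\right) 6 = -282$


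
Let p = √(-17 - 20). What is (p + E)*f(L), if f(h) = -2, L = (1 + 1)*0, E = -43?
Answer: 86 - 2*I*√37 ≈ 86.0 - 12.166*I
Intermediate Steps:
L = 0 (L = 2*0 = 0)
p = I*√37 (p = √(-37) = I*√37 ≈ 6.0828*I)
(p + E)*f(L) = (I*√37 - 43)*(-2) = (-43 + I*√37)*(-2) = 86 - 2*I*√37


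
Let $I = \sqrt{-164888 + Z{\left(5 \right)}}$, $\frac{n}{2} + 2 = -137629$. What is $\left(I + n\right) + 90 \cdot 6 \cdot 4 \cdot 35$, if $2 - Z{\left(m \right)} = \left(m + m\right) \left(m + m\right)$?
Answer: $-199662 + i \sqrt{164986} \approx -1.9966 \cdot 10^{5} + 406.18 i$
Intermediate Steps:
$n = -275262$ ($n = -4 + 2 \left(-137629\right) = -4 - 275258 = -275262$)
$Z{\left(m \right)} = 2 - 4 m^{2}$ ($Z{\left(m \right)} = 2 - \left(m + m\right) \left(m + m\right) = 2 - 2 m 2 m = 2 - 4 m^{2}$)
$I = i \sqrt{164986}$ ($I = \sqrt{-164888 + \left(2 - 4 \cdot 5^{2}\right)} = \sqrt{-164888 + \left(2 - 100\right)} = \sqrt{-164888 - 98} = \sqrt{-164986} = i \sqrt{164986} \approx 406.18 i$)
$\left(I + n\right) + 90 \cdot 6 \cdot 4 \cdot 35 = \left(i \sqrt{164986} - 275262\right) + 90 \cdot 6 \cdot 4 \cdot 35 = \left(-275262 + i \sqrt{164986}\right) + 90 \cdot 24 \cdot 35 = \left(-275262 + i \sqrt{164986}\right) + 2160 \cdot 35 = \left(-275262 + i \sqrt{164986}\right) + 75600 = -199662 + i \sqrt{164986}$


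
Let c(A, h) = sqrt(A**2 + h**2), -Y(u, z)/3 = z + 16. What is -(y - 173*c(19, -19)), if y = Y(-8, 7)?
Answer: 69 + 3287*sqrt(2) ≈ 4717.5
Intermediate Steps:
Y(u, z) = -48 - 3*z (Y(u, z) = -3*(z + 16) = -3*(16 + z) = -48 - 3*z)
y = -69 (y = -48 - 3*7 = -48 - 21 = -69)
-(y - 173*c(19, -19)) = -(-69 - 173*sqrt(19**2 + (-19)**2)) = -(-69 - 173*sqrt(361 + 361)) = -(-69 - 3287*sqrt(2)) = 69 + 3287*sqrt(2)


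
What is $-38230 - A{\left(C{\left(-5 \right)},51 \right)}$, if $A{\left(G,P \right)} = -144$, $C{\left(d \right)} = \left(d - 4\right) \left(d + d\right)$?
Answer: $-38086$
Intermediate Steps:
$C{\left(d \right)} = 2 d \left(-4 + d\right)$ ($C{\left(d \right)} = \left(-4 + d\right) 2 d = 2 d \left(-4 + d\right)$)
$-38230 - A{\left(C{\left(-5 \right)},51 \right)} = -38230 - -144 = -38230 + 144 = -38086$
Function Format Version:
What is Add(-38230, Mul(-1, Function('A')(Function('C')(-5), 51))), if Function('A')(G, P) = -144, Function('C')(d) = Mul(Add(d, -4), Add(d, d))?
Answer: -38086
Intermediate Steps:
Function('C')(d) = Mul(2, d, Add(-4, d)) (Function('C')(d) = Mul(Add(-4, d), Mul(2, d)) = Mul(2, d, Add(-4, d)))
Add(-38230, Mul(-1, Function('A')(Function('C')(-5), 51))) = Add(-38230, Mul(-1, -144)) = Add(-38230, 144) = -38086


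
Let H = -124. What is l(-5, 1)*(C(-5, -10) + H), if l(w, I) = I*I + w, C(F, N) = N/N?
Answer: 492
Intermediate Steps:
C(F, N) = 1
l(w, I) = w + I² (l(w, I) = I² + w = w + I²)
l(-5, 1)*(C(-5, -10) + H) = (-5 + 1²)*(1 - 124) = (-5 + 1)*(-123) = -4*(-123) = 492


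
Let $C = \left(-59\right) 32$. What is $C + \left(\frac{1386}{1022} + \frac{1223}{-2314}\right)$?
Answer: $- \frac{318784929}{168922} \approx -1887.2$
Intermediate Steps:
$C = -1888$
$C + \left(\frac{1386}{1022} + \frac{1223}{-2314}\right) = -1888 + \left(\frac{1386}{1022} + \frac{1223}{-2314}\right) = -1888 + \left(1386 \cdot \frac{1}{1022} + 1223 \left(- \frac{1}{2314}\right)\right) = -1888 + \left(\frac{99}{73} - \frac{1223}{2314}\right) = -1888 + \frac{139807}{168922} = - \frac{318784929}{168922}$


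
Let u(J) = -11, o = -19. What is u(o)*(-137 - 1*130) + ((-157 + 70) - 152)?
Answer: 2698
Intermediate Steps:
u(o)*(-137 - 1*130) + ((-157 + 70) - 152) = -11*(-137 - 1*130) + ((-157 + 70) - 152) = -11*(-137 - 130) + (-87 - 152) = -11*(-267) - 239 = 2937 - 239 = 2698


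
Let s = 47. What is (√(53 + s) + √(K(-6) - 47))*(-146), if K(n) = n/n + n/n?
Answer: -1460 - 438*I*√5 ≈ -1460.0 - 979.4*I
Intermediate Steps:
K(n) = 2 (K(n) = 1 + 1 = 2)
(√(53 + s) + √(K(-6) - 47))*(-146) = (√(53 + 47) + √(2 - 47))*(-146) = (√100 + √(-45))*(-146) = (10 + 3*I*√5)*(-146) = -1460 - 438*I*√5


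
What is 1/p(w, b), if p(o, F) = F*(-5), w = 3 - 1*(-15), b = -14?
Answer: 1/70 ≈ 0.014286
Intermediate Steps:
w = 18 (w = 3 + 15 = 18)
p(o, F) = -5*F
1/p(w, b) = 1/(-5*(-14)) = 1/70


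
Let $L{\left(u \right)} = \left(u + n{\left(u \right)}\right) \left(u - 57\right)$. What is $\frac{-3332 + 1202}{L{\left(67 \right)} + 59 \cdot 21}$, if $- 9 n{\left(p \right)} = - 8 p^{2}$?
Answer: $- \frac{19170}{376301} \approx -0.050943$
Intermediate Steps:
$n{\left(p \right)} = \frac{8 p^{2}}{9}$ ($n{\left(p \right)} = - \frac{\left(-8\right) p^{2}}{9} = \frac{8 p^{2}}{9}$)
$L{\left(u \right)} = \left(-57 + u\right) \left(u + \frac{8 u^{2}}{9}\right)$ ($L{\left(u \right)} = \left(u + \frac{8 u^{2}}{9}\right) \left(u - 57\right) = \left(u + \frac{8 u^{2}}{9}\right) \left(-57 + u\right) = \left(-57 + u\right) \left(u + \frac{8 u^{2}}{9}\right)$)
$\frac{-3332 + 1202}{L{\left(67 \right)} + 59 \cdot 21} = \frac{-3332 + 1202}{\frac{1}{9} \cdot 67 \left(-513 - 29949 + 8 \cdot 67^{2}\right) + 59 \cdot 21} = - \frac{2130}{\frac{1}{9} \cdot 67 \left(-513 - 29949 + 8 \cdot 4489\right) + 1239} = - \frac{2130}{\frac{1}{9} \cdot 67 \left(-513 - 29949 + 35912\right) + 1239} = - \frac{2130}{\frac{1}{9} \cdot 67 \cdot 5450 + 1239} = - \frac{2130}{\frac{365150}{9} + 1239} = - \frac{2130}{\frac{376301}{9}} = \left(-2130\right) \frac{9}{376301} = - \frac{19170}{376301}$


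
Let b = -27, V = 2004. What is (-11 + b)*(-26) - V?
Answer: -1016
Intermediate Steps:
(-11 + b)*(-26) - V = (-11 - 27)*(-26) - 1*2004 = -38*(-26) - 2004 = 988 - 2004 = -1016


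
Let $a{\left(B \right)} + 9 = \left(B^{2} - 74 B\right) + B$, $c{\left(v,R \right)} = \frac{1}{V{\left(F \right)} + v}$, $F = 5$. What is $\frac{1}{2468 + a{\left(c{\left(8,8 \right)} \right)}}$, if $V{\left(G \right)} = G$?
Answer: $\frac{169}{414623} \approx 0.0004076$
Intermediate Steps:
$c{\left(v,R \right)} = \frac{1}{5 + v}$
$a{\left(B \right)} = -9 + B^{2} - 73 B$ ($a{\left(B \right)} = -9 + \left(\left(B^{2} - 74 B\right) + B\right) = -9 + \left(B^{2} - 73 B\right) = -9 + B^{2} - 73 B$)
$\frac{1}{2468 + a{\left(c{\left(8,8 \right)} \right)}} = \frac{1}{2468 - \left(9 - \frac{1}{\left(5 + 8\right)^{2}} + \frac{73}{5 + 8}\right)} = \frac{1}{2468 - \left(9 - \frac{1}{169} + \frac{73}{13}\right)} = \frac{1}{2468 - \left(\frac{190}{13} - \frac{1}{169}\right)} = \frac{1}{2468 - \frac{2469}{169}} = \frac{1}{\frac{414623}{169}} = \frac{169}{414623}$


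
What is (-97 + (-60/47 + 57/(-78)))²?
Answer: 14637854169/1493284 ≈ 9802.5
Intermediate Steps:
(-97 + (-60/47 + 57/(-78)))² = (-97 + (-60*1/47 + 57*(-1/78)))² = (-97 + (-60/47 - 19/26))² = (-97 - 2453/1222)² = (-120987/1222)² = 14637854169/1493284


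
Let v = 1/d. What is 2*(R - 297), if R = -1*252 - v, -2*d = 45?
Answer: -49406/45 ≈ -1097.9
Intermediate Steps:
d = -45/2 (d = -1/2*45 = -45/2 ≈ -22.500)
v = -2/45 (v = 1/(-45/2) = -2/45 ≈ -0.044444)
R = -11338/45 (R = -1*252 - 1*(-2/45) = -252 + 2/45 = -11338/45 ≈ -251.96)
2*(R - 297) = 2*(-11338/45 - 297) = 2*(-24703/45) = -49406/45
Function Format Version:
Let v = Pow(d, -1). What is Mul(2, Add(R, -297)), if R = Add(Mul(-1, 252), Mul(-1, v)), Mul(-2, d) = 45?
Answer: Rational(-49406, 45) ≈ -1097.9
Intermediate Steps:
d = Rational(-45, 2) (d = Mul(Rational(-1, 2), 45) = Rational(-45, 2) ≈ -22.500)
v = Rational(-2, 45) (v = Pow(Rational(-45, 2), -1) = Rational(-2, 45) ≈ -0.044444)
R = Rational(-11338, 45) (R = Add(Mul(-1, 252), Mul(-1, Rational(-2, 45))) = Add(-252, Rational(2, 45)) = Rational(-11338, 45) ≈ -251.96)
Mul(2, Add(R, -297)) = Mul(2, Add(Rational(-11338, 45), -297)) = Mul(2, Rational(-24703, 45)) = Rational(-49406, 45)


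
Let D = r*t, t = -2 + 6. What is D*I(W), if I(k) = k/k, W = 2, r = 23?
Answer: 92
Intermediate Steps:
t = 4
D = 92 (D = 23*4 = 92)
I(k) = 1
D*I(W) = 92*1 = 92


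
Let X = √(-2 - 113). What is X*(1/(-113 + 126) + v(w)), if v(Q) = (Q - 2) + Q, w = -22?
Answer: -597*I*√115/13 ≈ -492.47*I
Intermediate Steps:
X = I*√115 (X = √(-115) = I*√115 ≈ 10.724*I)
v(Q) = -2 + 2*Q (v(Q) = (-2 + Q) + Q = -2 + 2*Q)
X*(1/(-113 + 126) + v(w)) = (I*√115)*(1/(-113 + 126) + (-2 + 2*(-22))) = (I*√115)*(1/13 + (-2 - 44)) = (I*√115)*(1/13 - 46) = (I*√115)*(-597/13) = -597*I*√115/13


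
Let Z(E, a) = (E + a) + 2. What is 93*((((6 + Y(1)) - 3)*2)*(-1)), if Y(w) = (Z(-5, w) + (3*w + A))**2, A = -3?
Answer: -1302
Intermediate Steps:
Z(E, a) = 2 + E + a
Y(w) = (-6 + 4*w)**2 (Y(w) = ((2 - 5 + w) + (3*w - 3))**2 = ((-3 + w) + (-3 + 3*w))**2 = (-6 + 4*w)**2)
93*((((6 + Y(1)) - 3)*2)*(-1)) = 93*((((6 + 4*(-3 + 2*1)**2) - 3)*2)*(-1)) = 93*((((6 + 4*(-3 + 2)**2) - 3)*2)*(-1)) = 93*((((6 + 4*(-1)**2) - 3)*2)*(-1)) = 93*((((6 + 4*1) - 3)*2)*(-1)) = 93*((((6 + 4) - 3)*2)*(-1)) = 93*(((10 - 3)*2)*(-1)) = 93*((7*2)*(-1)) = 93*(14*(-1)) = 93*(-14) = -1302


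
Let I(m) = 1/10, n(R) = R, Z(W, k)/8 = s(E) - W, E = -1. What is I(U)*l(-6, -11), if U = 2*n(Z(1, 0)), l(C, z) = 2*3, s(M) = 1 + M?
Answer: ⅗ ≈ 0.60000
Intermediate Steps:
Z(W, k) = -8*W (Z(W, k) = 8*((1 - 1) - W) = 8*(0 - W) = 8*(-W) = -8*W)
l(C, z) = 6
U = -16 (U = 2*(-8*1) = 2*(-8) = -16)
I(m) = ⅒
I(U)*l(-6, -11) = (⅒)*6 = ⅗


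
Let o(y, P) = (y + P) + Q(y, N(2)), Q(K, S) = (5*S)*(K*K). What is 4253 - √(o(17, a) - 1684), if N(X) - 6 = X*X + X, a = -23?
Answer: 4253 - 5*√626 ≈ 4127.9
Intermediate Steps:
N(X) = 6 + X + X² (N(X) = 6 + (X*X + X) = 6 + (X² + X) = 6 + (X + X²) = 6 + X + X²)
Q(K, S) = 5*S*K² (Q(K, S) = (5*S)*K² = 5*S*K²)
o(y, P) = P + y + 60*y² (o(y, P) = (y + P) + 5*(6 + 2 + 2²)*y² = (P + y) + 5*(6 + 2 + 4)*y² = (P + y) + 5*12*y² = (P + y) + 60*y² = P + y + 60*y²)
4253 - √(o(17, a) - 1684) = 4253 - √((-23 + 17 + 60*17²) - 1684) = 4253 - √((-23 + 17 + 60*289) - 1684) = 4253 - √((-23 + 17 + 17340) - 1684) = 4253 - √(17334 - 1684) = 4253 - √15650 = 4253 - 5*√626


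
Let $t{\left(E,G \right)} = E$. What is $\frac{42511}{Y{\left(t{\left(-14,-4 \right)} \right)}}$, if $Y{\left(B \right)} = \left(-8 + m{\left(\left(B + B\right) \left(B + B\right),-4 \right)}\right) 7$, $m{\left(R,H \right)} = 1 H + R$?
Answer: $\frac{6073}{772} \approx 7.8666$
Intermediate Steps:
$m{\left(R,H \right)} = H + R$
$Y{\left(B \right)} = -84 + 28 B^{2}$ ($Y{\left(B \right)} = \left(-8 + \left(-4 + \left(B + B\right) \left(B + B\right)\right)\right) 7 = \left(-8 + \left(-4 + 2 B 2 B\right)\right) 7 = \left(-8 + \left(-4 + 4 B^{2}\right)\right) 7 = \left(-12 + 4 B^{2}\right) 7 = -84 + 28 B^{2}$)
$\frac{42511}{Y{\left(t{\left(-14,-4 \right)} \right)}} = \frac{42511}{-84 + 28 \left(-14\right)^{2}} = \frac{42511}{-84 + 28 \cdot 196} = \frac{42511}{-84 + 5488} = \frac{42511}{5404} = 42511 \cdot \frac{1}{5404} = \frac{6073}{772}$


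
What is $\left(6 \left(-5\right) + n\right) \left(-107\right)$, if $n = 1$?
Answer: $3103$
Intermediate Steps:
$\left(6 \left(-5\right) + n\right) \left(-107\right) = \left(6 \left(-5\right) + 1\right) \left(-107\right) = \left(-30 + 1\right) \left(-107\right) = \left(-29\right) \left(-107\right) = 3103$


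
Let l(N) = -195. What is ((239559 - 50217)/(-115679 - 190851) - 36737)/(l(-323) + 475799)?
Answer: -1407647744/18223361765 ≈ -0.077244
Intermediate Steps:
((239559 - 50217)/(-115679 - 190851) - 36737)/(l(-323) + 475799) = ((239559 - 50217)/(-115679 - 190851) - 36737)/(-195 + 475799) = (189342/(-306530) - 36737)/475604 = (189342*(-1/306530) - 36737)*(1/475604) = (-94671/153265 - 36737)*(1/475604) = -5630590976/153265*1/475604 = -1407647744/18223361765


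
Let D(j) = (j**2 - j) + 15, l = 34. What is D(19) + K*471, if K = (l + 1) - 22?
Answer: 6480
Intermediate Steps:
K = 13 (K = (34 + 1) - 22 = 35 - 22 = 13)
D(j) = 15 + j**2 - j
D(19) + K*471 = (15 + 19**2 - 1*19) + 13*471 = (15 + 361 - 19) + 6123 = 357 + 6123 = 6480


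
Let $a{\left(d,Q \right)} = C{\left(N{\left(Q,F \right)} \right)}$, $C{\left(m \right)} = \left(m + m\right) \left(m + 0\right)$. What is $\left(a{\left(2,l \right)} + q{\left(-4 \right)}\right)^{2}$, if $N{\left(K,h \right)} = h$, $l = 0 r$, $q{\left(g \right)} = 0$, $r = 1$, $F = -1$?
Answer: $4$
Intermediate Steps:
$l = 0$ ($l = 0 \cdot 1 = 0$)
$C{\left(m \right)} = 2 m^{2}$ ($C{\left(m \right)} = 2 m m = 2 m^{2}$)
$a{\left(d,Q \right)} = 2$ ($a{\left(d,Q \right)} = 2 \left(-1\right)^{2} = 2 \cdot 1 = 2$)
$\left(a{\left(2,l \right)} + q{\left(-4 \right)}\right)^{2} = \left(2 + 0\right)^{2} = 2^{2} = 4$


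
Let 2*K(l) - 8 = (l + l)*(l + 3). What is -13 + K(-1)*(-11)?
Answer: -35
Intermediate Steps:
K(l) = 4 + l*(3 + l) (K(l) = 4 + ((l + l)*(l + 3))/2 = 4 + ((2*l)*(3 + l))/2 = 4 + (2*l*(3 + l))/2 = 4 + l*(3 + l))
-13 + K(-1)*(-11) = -13 + (4 + (-1)² + 3*(-1))*(-11) = -13 + (4 + 1 - 3)*(-11) = -13 + 2*(-11) = -13 - 22 = -35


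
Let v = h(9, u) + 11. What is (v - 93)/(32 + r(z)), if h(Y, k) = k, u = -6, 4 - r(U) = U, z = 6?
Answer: -44/15 ≈ -2.9333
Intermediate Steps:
r(U) = 4 - U
v = 5 (v = -6 + 11 = 5)
(v - 93)/(32 + r(z)) = (5 - 93)/(32 + (4 - 1*6)) = -88/(32 + (4 - 6)) = -88/(32 - 2) = -88/30 = (1/30)*(-88) = -44/15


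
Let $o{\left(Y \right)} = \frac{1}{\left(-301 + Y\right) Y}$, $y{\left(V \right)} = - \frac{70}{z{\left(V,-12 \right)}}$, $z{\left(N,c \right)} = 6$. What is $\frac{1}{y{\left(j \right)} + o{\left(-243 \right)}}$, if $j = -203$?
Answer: $- \frac{132192}{1542239} \approx -0.085714$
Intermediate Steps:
$y{\left(V \right)} = - \frac{35}{3}$ ($y{\left(V \right)} = - \frac{70}{6} = \left(-70\right) \frac{1}{6} = - \frac{35}{3}$)
$o{\left(Y \right)} = \frac{1}{Y \left(-301 + Y\right)}$
$\frac{1}{y{\left(j \right)} + o{\left(-243 \right)}} = \frac{1}{- \frac{35}{3} + \frac{1}{\left(-243\right) \left(-301 - 243\right)}} = \frac{1}{- \frac{35}{3} - \frac{1}{243 \left(-544\right)}} = \frac{1}{- \frac{35}{3} - - \frac{1}{132192}} = \frac{1}{- \frac{35}{3} + \frac{1}{132192}} = \frac{1}{- \frac{1542239}{132192}} = - \frac{132192}{1542239}$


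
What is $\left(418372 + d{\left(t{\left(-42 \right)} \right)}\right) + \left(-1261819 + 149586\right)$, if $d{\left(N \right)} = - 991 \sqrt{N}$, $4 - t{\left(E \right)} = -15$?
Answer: $-693861 - 991 \sqrt{19} \approx -6.9818 \cdot 10^{5}$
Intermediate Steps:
$t{\left(E \right)} = 19$ ($t{\left(E \right)} = 4 - -15 = 4 + 15 = 19$)
$\left(418372 + d{\left(t{\left(-42 \right)} \right)}\right) + \left(-1261819 + 149586\right) = \left(418372 - 991 \sqrt{19}\right) + \left(-1261819 + 149586\right) = \left(418372 - 991 \sqrt{19}\right) - 1112233 = -693861 - 991 \sqrt{19}$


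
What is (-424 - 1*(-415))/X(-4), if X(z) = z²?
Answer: -9/16 ≈ -0.56250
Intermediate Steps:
(-424 - 1*(-415))/X(-4) = (-424 - 1*(-415))/((-4)²) = (-424 + 415)/16 = -9*1/16 = -9/16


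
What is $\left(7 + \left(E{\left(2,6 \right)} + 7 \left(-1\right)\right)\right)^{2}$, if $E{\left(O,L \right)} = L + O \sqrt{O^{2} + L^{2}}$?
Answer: $196 + 48 \sqrt{10} \approx 347.79$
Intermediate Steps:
$E{\left(O,L \right)} = L + O \sqrt{L^{2} + O^{2}}$
$\left(7 + \left(E{\left(2,6 \right)} + 7 \left(-1\right)\right)\right)^{2} = \left(7 + \left(\left(6 + 2 \sqrt{6^{2} + 2^{2}}\right) + 7 \left(-1\right)\right)\right)^{2} = \left(7 - \left(1 - 2 \sqrt{36 + 4}\right)\right)^{2} = \left(7 - \left(1 - 4 \sqrt{10}\right)\right)^{2} = \left(6 + 4 \sqrt{10}\right)^{2}$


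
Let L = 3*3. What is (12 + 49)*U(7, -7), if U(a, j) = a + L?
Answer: 976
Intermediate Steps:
L = 9
U(a, j) = 9 + a (U(a, j) = a + 9 = 9 + a)
(12 + 49)*U(7, -7) = (12 + 49)*(9 + 7) = 61*16 = 976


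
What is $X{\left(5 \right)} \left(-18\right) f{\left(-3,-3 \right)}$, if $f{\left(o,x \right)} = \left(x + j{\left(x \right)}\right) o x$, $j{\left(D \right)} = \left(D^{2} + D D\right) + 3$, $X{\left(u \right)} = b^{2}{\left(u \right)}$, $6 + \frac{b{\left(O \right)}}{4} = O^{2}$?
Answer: $-16842816$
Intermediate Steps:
$b{\left(O \right)} = -24 + 4 O^{2}$
$X{\left(u \right)} = \left(-24 + 4 u^{2}\right)^{2}$
$j{\left(D \right)} = 3 + 2 D^{2}$ ($j{\left(D \right)} = \left(D^{2} + D^{2}\right) + 3 = 2 D^{2} + 3 = 3 + 2 D^{2}$)
$f{\left(o,x \right)} = o x \left(3 + x + 2 x^{2}\right)$ ($f{\left(o,x \right)} = \left(x + \left(3 + 2 x^{2}\right)\right) o x = \left(3 + x + 2 x^{2}\right) o x = o x \left(3 + x + 2 x^{2}\right)$)
$X{\left(5 \right)} \left(-18\right) f{\left(-3,-3 \right)} = 16 \left(-6 + 5^{2}\right)^{2} \left(-18\right) \left(\left(-3\right) \left(-3\right) \left(3 - 3 + 2 \left(-3\right)^{2}\right)\right) = 16 \left(-6 + 25\right)^{2} \left(-18\right) \left(\left(-3\right) \left(-3\right) \left(3 - 3 + 2 \cdot 9\right)\right) = 16 \cdot 19^{2} \left(-18\right) \left(\left(-3\right) \left(-3\right) \left(3 - 3 + 18\right)\right) = 16 \cdot 361 \left(-18\right) \left(\left(-3\right) \left(-3\right) 18\right) = 5776 \left(-18\right) 162 = \left(-103968\right) 162 = -16842816$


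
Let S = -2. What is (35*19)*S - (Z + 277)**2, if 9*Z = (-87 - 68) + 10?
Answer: -5620834/81 ≈ -69393.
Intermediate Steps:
Z = -145/9 (Z = ((-87 - 68) + 10)/9 = (-155 + 10)/9 = (1/9)*(-145) = -145/9 ≈ -16.111)
(35*19)*S - (Z + 277)**2 = (35*19)*(-2) - (-145/9 + 277)**2 = 665*(-2) - (2348/9)**2 = -1330 - 1*5513104/81 = -1330 - 5513104/81 = -5620834/81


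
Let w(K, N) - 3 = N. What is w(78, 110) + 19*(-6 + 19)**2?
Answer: 3324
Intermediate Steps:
w(K, N) = 3 + N
w(78, 110) + 19*(-6 + 19)**2 = (3 + 110) + 19*(-6 + 19)**2 = 113 + 19*13**2 = 113 + 19*169 = 113 + 3211 = 3324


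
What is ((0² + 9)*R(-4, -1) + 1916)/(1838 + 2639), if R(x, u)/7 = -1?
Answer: 1853/4477 ≈ 0.41389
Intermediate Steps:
R(x, u) = -7 (R(x, u) = 7*(-1) = -7)
((0² + 9)*R(-4, -1) + 1916)/(1838 + 2639) = ((0² + 9)*(-7) + 1916)/(1838 + 2639) = ((0 + 9)*(-7) + 1916)/4477 = (9*(-7) + 1916)*(1/4477) = (-63 + 1916)*(1/4477) = 1853*(1/4477) = 1853/4477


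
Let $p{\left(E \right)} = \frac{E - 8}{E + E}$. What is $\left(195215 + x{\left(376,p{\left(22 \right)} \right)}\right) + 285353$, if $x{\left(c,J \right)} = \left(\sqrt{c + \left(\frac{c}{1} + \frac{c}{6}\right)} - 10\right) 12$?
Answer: $480448 + 8 \sqrt{1833} \approx 4.8079 \cdot 10^{5}$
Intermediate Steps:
$p{\left(E \right)} = \frac{-8 + E}{2 E}$
$x{\left(c,J \right)} = -120 + 2 \sqrt{78} \sqrt{c}$ ($x{\left(c,J \right)} = \left(\sqrt{c + \left(c 1 + c \frac{1}{6}\right)} - 10\right) 12 = \left(\sqrt{c + \left(c + \frac{c}{6}\right)} - 10\right) 12 = \left(\sqrt{c + \frac{7 c}{6}} - 10\right) 12 = \left(\sqrt{\frac{13 c}{6}} - 10\right) 12 = \left(\frac{\sqrt{78} \sqrt{c}}{6} - 10\right) 12 = \left(-10 + \frac{\sqrt{78} \sqrt{c}}{6}\right) 12 = -120 + 2 \sqrt{78} \sqrt{c}$)
$\left(195215 + x{\left(376,p{\left(22 \right)} \right)}\right) + 285353 = \left(195215 - \left(120 - 2 \sqrt{78} \sqrt{376}\right)\right) + 285353 = \left(195215 - \left(120 - 2 \sqrt{78} \cdot 2 \sqrt{94}\right)\right) + 285353 = \left(195215 - \left(120 - 8 \sqrt{1833}\right)\right) + 285353 = \left(195095 + 8 \sqrt{1833}\right) + 285353 = 480448 + 8 \sqrt{1833}$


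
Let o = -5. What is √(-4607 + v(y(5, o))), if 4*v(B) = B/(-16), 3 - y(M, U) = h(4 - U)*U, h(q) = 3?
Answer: I*√294866/8 ≈ 67.877*I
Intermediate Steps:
y(M, U) = 3 - 3*U
v(B) = -B/64 (v(B) = (B/(-16))/4 = (B*(-1/16))/4 = (-B/16)/4 = -B/64)
√(-4607 + v(y(5, o))) = √(-4607 - (3 - 3*(-5))/64) = √(-4607 - (3 + 15)/64) = √(-4607 - 1/64*18) = √(-4607 - 9/32) = √(-147433/32) = I*√294866/8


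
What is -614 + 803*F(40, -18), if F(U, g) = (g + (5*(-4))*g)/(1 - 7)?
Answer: -46385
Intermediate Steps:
F(U, g) = 19*g/6 (F(U, g) = (g - 20*g)/(-6) = -19*g*(-⅙) = 19*g/6)
-614 + 803*F(40, -18) = -614 + 803*((19/6)*(-18)) = -614 + 803*(-57) = -614 - 45771 = -46385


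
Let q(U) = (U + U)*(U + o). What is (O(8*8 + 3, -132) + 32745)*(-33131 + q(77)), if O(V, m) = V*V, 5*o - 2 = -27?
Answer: -820749062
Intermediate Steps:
o = -5 (o = ⅖ + (⅕)*(-27) = ⅖ - 27/5 = -5)
O(V, m) = V²
q(U) = 2*U*(-5 + U) (q(U) = (U + U)*(U - 5) = (2*U)*(-5 + U) = 2*U*(-5 + U))
(O(8*8 + 3, -132) + 32745)*(-33131 + q(77)) = ((8*8 + 3)² + 32745)*(-33131 + 2*77*(-5 + 77)) = ((64 + 3)² + 32745)*(-33131 + 2*77*72) = (67² + 32745)*(-33131 + 11088) = (4489 + 32745)*(-22043) = 37234*(-22043) = -820749062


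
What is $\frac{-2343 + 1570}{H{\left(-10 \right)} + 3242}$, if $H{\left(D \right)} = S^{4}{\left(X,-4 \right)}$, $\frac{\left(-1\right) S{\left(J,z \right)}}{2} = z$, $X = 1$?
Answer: $- \frac{773}{7338} \approx -0.10534$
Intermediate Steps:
$S{\left(J,z \right)} = - 2 z$
$H{\left(D \right)} = 4096$ ($H{\left(D \right)} = \left(\left(-2\right) \left(-4\right)\right)^{4} = 8^{4} = 4096$)
$\frac{-2343 + 1570}{H{\left(-10 \right)} + 3242} = \frac{-2343 + 1570}{4096 + 3242} = - \frac{773}{7338}$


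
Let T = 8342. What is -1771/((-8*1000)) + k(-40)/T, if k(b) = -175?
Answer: 6686841/33368000 ≈ 0.20040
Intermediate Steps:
-1771/((-8*1000)) + k(-40)/T = -1771/((-8*1000)) - 175/8342 = -1771/(-8000) - 175*1/8342 = -1771*(-1/8000) - 175/8342 = 1771/8000 - 175/8342 = 6686841/33368000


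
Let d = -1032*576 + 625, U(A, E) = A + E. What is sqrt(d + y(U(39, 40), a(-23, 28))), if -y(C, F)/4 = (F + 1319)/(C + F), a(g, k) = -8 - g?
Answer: I*sqrt(1311845059)/47 ≈ 770.63*I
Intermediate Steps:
y(C, F) = -4*(1319 + F)/(C + F) (y(C, F) = -4*(F + 1319)/(C + F) = -4*(1319 + F)/(C + F))
d = -593807 (d = -594432 + 625 = -593807)
sqrt(d + y(U(39, 40), a(-23, 28))) = sqrt(-593807 + 4*(-1319 - (-8 - 1*(-23)))/((39 + 40) + (-8 - 1*(-23)))) = sqrt(-593807 + 4*(-1319 - (-8 + 23))/(79 + (-8 + 23))) = sqrt(-593807 + 4*(-1319 - 1*15)/(79 + 15)) = sqrt(-593807 + 4*(-1319 - 15)/94) = sqrt(-593807 + 4*(1/94)*(-1334)) = sqrt(-593807 - 2668/47) = sqrt(-27911597/47) = I*sqrt(1311845059)/47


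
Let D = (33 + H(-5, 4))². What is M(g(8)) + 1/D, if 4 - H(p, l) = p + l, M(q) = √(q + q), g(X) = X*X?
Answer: 1/1444 + 8*√2 ≈ 11.314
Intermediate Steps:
g(X) = X²
M(q) = √2*√q (M(q) = √(2*q) = √2*√q)
H(p, l) = 4 - l - p (H(p, l) = 4 - (p + l) = 4 - (l + p) = 4 + (-l - p) = 4 - l - p)
D = 1444 (D = (33 + (4 - 1*4 - 1*(-5)))² = (33 + (4 - 4 + 5))² = (33 + 5)² = 38² = 1444)
M(g(8)) + 1/D = √2*√(8²) + 1/1444 = √2*√64 + 1/1444 = √2*8 + 1/1444 = 8*√2 + 1/1444 = 1/1444 + 8*√2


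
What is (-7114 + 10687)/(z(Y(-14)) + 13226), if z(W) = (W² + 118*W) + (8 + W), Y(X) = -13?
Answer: 1191/3952 ≈ 0.30137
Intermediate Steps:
z(W) = 8 + W² + 119*W
(-7114 + 10687)/(z(Y(-14)) + 13226) = (-7114 + 10687)/((8 + (-13)² + 119*(-13)) + 13226) = 3573/((8 + 169 - 1547) + 13226) = 3573/(-1370 + 13226) = 3573/11856 = 3573*(1/11856) = 1191/3952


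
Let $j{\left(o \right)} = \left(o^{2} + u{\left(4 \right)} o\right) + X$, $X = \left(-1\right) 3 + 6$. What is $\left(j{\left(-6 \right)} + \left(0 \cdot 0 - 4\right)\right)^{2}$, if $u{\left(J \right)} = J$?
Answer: $121$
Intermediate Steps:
$X = 3$ ($X = -3 + 6 = 3$)
$j{\left(o \right)} = 3 + o^{2} + 4 o$ ($j{\left(o \right)} = \left(o^{2} + 4 o\right) + 3 = 3 + o^{2} + 4 o$)
$\left(j{\left(-6 \right)} + \left(0 \cdot 0 - 4\right)\right)^{2} = \left(\left(3 + \left(-6\right)^{2} + 4 \left(-6\right)\right) + \left(0 \cdot 0 - 4\right)\right)^{2} = \left(\left(3 + 36 - 24\right) + \left(0 - 4\right)\right)^{2} = \left(15 - 4\right)^{2} = 11^{2} = 121$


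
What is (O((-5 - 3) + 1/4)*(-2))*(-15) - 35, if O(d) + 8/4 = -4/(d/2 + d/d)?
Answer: -1225/23 ≈ -53.261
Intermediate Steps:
O(d) = -2 - 4/(1 + d/2) (O(d) = -2 - 4/(d/2 + d/d) = -2 - 4/(d*(½) + 1) = -2 - 4/(d/2 + 1) = -2 - 4/(1 + d/2))
(O((-5 - 3) + 1/4)*(-2))*(-15) - 35 = ((2*(-6 - ((-5 - 3) + 1/4))/(2 + ((-5 - 3) + 1/4)))*(-2))*(-15) - 35 = ((2*(-6 - (-8 + ¼))/(2 + (-8 + ¼)))*(-2))*(-15) - 35 = ((2*(-6 - 1*(-31/4))/(2 - 31/4))*(-2))*(-15) - 35 = ((2*(-6 + 31/4)/(-23/4))*(-2))*(-15) - 35 = ((2*(-4/23)*(7/4))*(-2))*(-15) - 35 = -14/23*(-2)*(-15) - 35 = (28/23)*(-15) - 35 = -420/23 - 35 = -1225/23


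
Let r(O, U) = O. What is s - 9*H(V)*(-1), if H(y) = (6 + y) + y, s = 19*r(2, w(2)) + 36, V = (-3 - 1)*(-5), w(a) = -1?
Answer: 488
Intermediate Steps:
V = 20 (V = -4*(-5) = 20)
s = 74 (s = 19*2 + 36 = 38 + 36 = 74)
H(y) = 6 + 2*y
s - 9*H(V)*(-1) = 74 - 9*(6 + 2*20)*(-1) = 74 - 9*(6 + 40)*(-1) = 74 - 9*46*(-1) = 74 - 414*(-1) = 74 - 1*(-414) = 74 + 414 = 488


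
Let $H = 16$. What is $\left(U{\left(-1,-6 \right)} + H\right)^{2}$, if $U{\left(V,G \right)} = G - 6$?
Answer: $16$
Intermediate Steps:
$U{\left(V,G \right)} = -6 + G$ ($U{\left(V,G \right)} = G - 6 = -6 + G$)
$\left(U{\left(-1,-6 \right)} + H\right)^{2} = \left(\left(-6 - 6\right) + 16\right)^{2} = \left(-12 + 16\right)^{2} = 4^{2} = 16$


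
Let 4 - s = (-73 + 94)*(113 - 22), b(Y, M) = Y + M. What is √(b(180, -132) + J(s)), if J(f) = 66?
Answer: √114 ≈ 10.677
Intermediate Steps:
b(Y, M) = M + Y
s = -1907 (s = 4 - (-73 + 94)*(113 - 22) = 4 - 21*91 = 4 - 1*1911 = 4 - 1911 = -1907)
√(b(180, -132) + J(s)) = √((-132 + 180) + 66) = √(48 + 66) = √114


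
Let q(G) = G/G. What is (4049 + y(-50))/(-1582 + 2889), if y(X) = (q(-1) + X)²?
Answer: 6450/1307 ≈ 4.9350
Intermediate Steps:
q(G) = 1
y(X) = (1 + X)²
(4049 + y(-50))/(-1582 + 2889) = (4049 + (1 - 50)²)/(-1582 + 2889) = (4049 + (-49)²)/1307 = (4049 + 2401)*(1/1307) = 6450*(1/1307) = 6450/1307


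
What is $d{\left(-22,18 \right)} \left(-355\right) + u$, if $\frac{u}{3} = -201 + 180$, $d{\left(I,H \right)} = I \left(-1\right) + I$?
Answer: $-63$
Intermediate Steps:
$d{\left(I,H \right)} = 0$ ($d{\left(I,H \right)} = - I + I = 0$)
$u = -63$ ($u = 3 \left(-201 + 180\right) = 3 \left(-21\right) = -63$)
$d{\left(-22,18 \right)} \left(-355\right) + u = 0 \left(-355\right) - 63 = 0 - 63 = -63$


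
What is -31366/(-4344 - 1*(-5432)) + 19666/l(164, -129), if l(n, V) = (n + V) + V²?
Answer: -62707851/2267936 ≈ -27.650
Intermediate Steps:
l(n, V) = V + n + V² (l(n, V) = (V + n) + V² = V + n + V²)
-31366/(-4344 - 1*(-5432)) + 19666/l(164, -129) = -31366/(-4344 - 1*(-5432)) + 19666/(-129 + 164 + (-129)²) = -31366/(-4344 + 5432) + 19666/(-129 + 164 + 16641) = -31366/1088 + 19666/16676 = -31366*1/1088 + 19666*(1/16676) = -15683/544 + 9833/8338 = -62707851/2267936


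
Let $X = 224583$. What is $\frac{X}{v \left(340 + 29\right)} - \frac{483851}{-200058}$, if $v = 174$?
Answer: $\frac{2110993420}{356803443} \approx 5.9164$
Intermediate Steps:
$\frac{X}{v \left(340 + 29\right)} - \frac{483851}{-200058} = \frac{224583}{174 \left(340 + 29\right)} - \frac{483851}{-200058} = \frac{224583}{174 \cdot 369} - - \frac{483851}{200058} = \frac{224583}{64206} + \frac{483851}{200058} = 224583 \cdot \frac{1}{64206} + \frac{483851}{200058} = \frac{74861}{21402} + \frac{483851}{200058} = \frac{2110993420}{356803443}$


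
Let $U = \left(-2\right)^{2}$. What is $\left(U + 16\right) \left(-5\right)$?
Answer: $-100$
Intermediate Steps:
$U = 4$
$\left(U + 16\right) \left(-5\right) = \left(4 + 16\right) \left(-5\right) = 20 \left(-5\right) = -100$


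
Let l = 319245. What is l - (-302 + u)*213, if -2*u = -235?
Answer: 717087/2 ≈ 3.5854e+5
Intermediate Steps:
u = 235/2 (u = -½*(-235) = 235/2 ≈ 117.50)
l - (-302 + u)*213 = 319245 - (-302 + 235/2)*213 = 319245 - (-369)*213/2 = 319245 - 1*(-78597/2) = 319245 + 78597/2 = 717087/2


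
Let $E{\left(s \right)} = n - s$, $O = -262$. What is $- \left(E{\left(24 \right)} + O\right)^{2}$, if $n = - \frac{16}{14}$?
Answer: $- \frac{4040100}{49} \approx -82451.0$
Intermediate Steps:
$n = - \frac{8}{7}$ ($n = \left(-16\right) \frac{1}{14} = - \frac{8}{7} \approx -1.1429$)
$E{\left(s \right)} = - \frac{8}{7} - s$
$- \left(E{\left(24 \right)} + O\right)^{2} = - \left(\left(- \frac{8}{7} - 24\right) - 262\right)^{2} = - \left(- \frac{176}{7} - 262\right)^{2} = - \left(- \frac{2010}{7}\right)^{2} = \left(-1\right) \frac{4040100}{49} = - \frac{4040100}{49}$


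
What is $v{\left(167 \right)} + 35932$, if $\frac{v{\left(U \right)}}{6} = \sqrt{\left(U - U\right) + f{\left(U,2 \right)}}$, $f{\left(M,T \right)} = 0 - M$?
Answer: $35932 + 6 i \sqrt{167} \approx 35932.0 + 77.537 i$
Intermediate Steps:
$f{\left(M,T \right)} = - M$
$v{\left(U \right)} = 6 \sqrt{- U}$ ($v{\left(U \right)} = 6 \sqrt{\left(U - U\right) - U} = 6 \sqrt{0 - U} = 6 \sqrt{- U}$)
$v{\left(167 \right)} + 35932 = 6 \sqrt{\left(-1\right) 167} + 35932 = 6 \sqrt{-167} + 35932 = 6 i \sqrt{167} + 35932 = 35932 + 6 i \sqrt{167}$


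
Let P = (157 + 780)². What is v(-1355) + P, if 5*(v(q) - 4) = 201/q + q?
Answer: 5946430849/6775 ≈ 8.7770e+5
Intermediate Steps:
v(q) = 4 + q/5 + 201/(5*q) (v(q) = 4 + (201/q + q)/5 = 4 + (q + 201/q)/5 = 4 + (q/5 + 201/(5*q)) = 4 + q/5 + 201/(5*q))
P = 877969 (P = 937² = 877969)
v(-1355) + P = (⅕)*(201 - 1355*(20 - 1355))/(-1355) + 877969 = (⅕)*(-1/1355)*(201 - 1355*(-1335)) + 877969 = (⅕)*(-1/1355)*(201 + 1808925) + 877969 = (⅕)*(-1/1355)*1809126 + 877969 = -1809126/6775 + 877969 = 5946430849/6775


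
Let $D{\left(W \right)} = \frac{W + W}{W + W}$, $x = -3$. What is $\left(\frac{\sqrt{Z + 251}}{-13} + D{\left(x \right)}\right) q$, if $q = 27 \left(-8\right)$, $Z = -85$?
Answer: $-216 + \frac{216 \sqrt{166}}{13} \approx -1.9257$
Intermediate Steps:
$q = -216$
$D{\left(W \right)} = 1$ ($D{\left(W \right)} = \frac{2 W}{2 W} = 2 W \frac{1}{2 W} = 1$)
$\left(\frac{\sqrt{Z + 251}}{-13} + D{\left(x \right)}\right) q = \left(\frac{\sqrt{-85 + 251}}{-13} + 1\right) \left(-216\right) = \left(\sqrt{166} \left(- \frac{1}{13}\right) + 1\right) \left(-216\right) = \left(- \frac{\sqrt{166}}{13} + 1\right) \left(-216\right) = \left(1 - \frac{\sqrt{166}}{13}\right) \left(-216\right) = -216 + \frac{216 \sqrt{166}}{13}$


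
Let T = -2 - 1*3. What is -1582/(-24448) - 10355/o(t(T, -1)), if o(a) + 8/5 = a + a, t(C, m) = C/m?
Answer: -316432189/256704 ≈ -1232.7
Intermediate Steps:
T = -5 (T = -2 - 3 = -5)
o(a) = -8/5 + 2*a (o(a) = -8/5 + (a + a) = -8/5 + 2*a)
-1582/(-24448) - 10355/o(t(T, -1)) = -1582/(-24448) - 10355/(-8/5 + 2*(-5/(-1))) = -1582*(-1/24448) - 10355/(-8/5 + 2*(-5*(-1))) = 791/12224 - 10355/(-8/5 + 2*5) = 791/12224 - 10355/(-8/5 + 10) = 791/12224 - 10355/42/5 = 791/12224 - 10355*5/42 = 791/12224 - 51775/42 = -316432189/256704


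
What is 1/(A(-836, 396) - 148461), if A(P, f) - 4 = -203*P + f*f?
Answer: 1/178067 ≈ 5.6159e-6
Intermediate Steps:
A(P, f) = 4 + f**2 - 203*P (A(P, f) = 4 + (-203*P + f*f) = 4 + (-203*P + f**2) = 4 + (f**2 - 203*P) = 4 + f**2 - 203*P)
1/(A(-836, 396) - 148461) = 1/((4 + 396**2 - 203*(-836)) - 148461) = 1/((4 + 156816 + 169708) - 148461) = 1/(326528 - 148461) = 1/178067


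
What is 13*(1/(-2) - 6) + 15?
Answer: -139/2 ≈ -69.500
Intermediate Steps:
13*(1/(-2) - 6) + 15 = 13*(-1/2 - 6) + 15 = 13*(-13/2) + 15 = -169/2 + 15 = -139/2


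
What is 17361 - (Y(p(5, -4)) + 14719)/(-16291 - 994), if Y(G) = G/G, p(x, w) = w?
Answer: 60019921/3457 ≈ 17362.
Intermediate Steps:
Y(G) = 1
17361 - (Y(p(5, -4)) + 14719)/(-16291 - 994) = 17361 - (1 + 14719)/(-16291 - 994) = 17361 - 14720/(-17285) = 17361 - 14720*(-1)/17285 = 17361 - 1*(-2944/3457) = 17361 + 2944/3457 = 60019921/3457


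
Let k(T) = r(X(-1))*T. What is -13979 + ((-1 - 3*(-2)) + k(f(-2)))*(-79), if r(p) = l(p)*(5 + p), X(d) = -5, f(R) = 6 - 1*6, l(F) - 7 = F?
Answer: -14374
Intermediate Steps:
l(F) = 7 + F
f(R) = 0 (f(R) = 6 - 6 = 0)
r(p) = (5 + p)*(7 + p) (r(p) = (7 + p)*(5 + p) = (5 + p)*(7 + p))
k(T) = 0 (k(T) = ((5 - 5)*(7 - 5))*T = (0*2)*T = 0*T = 0)
-13979 + ((-1 - 3*(-2)) + k(f(-2)))*(-79) = -13979 + ((-1 - 3*(-2)) + 0)*(-79) = -13979 + ((-1 + 6) + 0)*(-79) = -13979 + (5 + 0)*(-79) = -13979 + 5*(-79) = -13979 - 395 = -14374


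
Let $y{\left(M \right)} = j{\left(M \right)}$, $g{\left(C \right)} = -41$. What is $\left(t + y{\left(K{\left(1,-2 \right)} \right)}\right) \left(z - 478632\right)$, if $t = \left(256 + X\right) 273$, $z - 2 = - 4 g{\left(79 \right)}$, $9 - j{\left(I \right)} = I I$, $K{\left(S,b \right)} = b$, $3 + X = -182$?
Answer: $-9276498808$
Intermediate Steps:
$X = -185$ ($X = -3 - 182 = -185$)
$j{\left(I \right)} = 9 - I^{2}$ ($j{\left(I \right)} = 9 - I I = 9 - I^{2}$)
$y{\left(M \right)} = 9 - M^{2}$
$z = 166$ ($z = 2 - -164 = 2 + 164 = 166$)
$t = 19383$ ($t = \left(256 - 185\right) 273 = 71 \cdot 273 = 19383$)
$\left(t + y{\left(K{\left(1,-2 \right)} \right)}\right) \left(z - 478632\right) = \left(19383 + \left(9 - \left(-2\right)^{2}\right)\right) \left(166 - 478632\right) = \left(19383 + \left(9 - 4\right)\right) \left(-478466\right) = \left(19383 + 5\right) \left(-478466\right) = 19388 \left(-478466\right) = -9276498808$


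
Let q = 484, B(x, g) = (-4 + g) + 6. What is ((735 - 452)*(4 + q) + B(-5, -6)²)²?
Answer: 19077134400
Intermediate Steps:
B(x, g) = 2 + g
((735 - 452)*(4 + q) + B(-5, -6)²)² = ((735 - 452)*(4 + 484) + (2 - 6)²)² = (283*488 + (-4)²)² = (138104 + 16)² = 138120² = 19077134400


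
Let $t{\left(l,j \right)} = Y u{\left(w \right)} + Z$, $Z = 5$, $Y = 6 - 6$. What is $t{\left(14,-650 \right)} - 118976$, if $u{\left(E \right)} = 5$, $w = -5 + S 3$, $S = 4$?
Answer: $-118971$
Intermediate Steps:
$w = 7$ ($w = -5 + 4 \cdot 3 = -5 + 12 = 7$)
$Y = 0$
$t{\left(l,j \right)} = 5$ ($t{\left(l,j \right)} = 0 \cdot 5 + 5 = 0 + 5 = 5$)
$t{\left(14,-650 \right)} - 118976 = 5 - 118976 = -118971$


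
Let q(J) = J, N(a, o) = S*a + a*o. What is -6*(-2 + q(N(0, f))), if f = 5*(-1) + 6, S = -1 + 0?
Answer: 12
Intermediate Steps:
S = -1
f = 1 (f = -5 + 6 = 1)
N(a, o) = -a + a*o
-6*(-2 + q(N(0, f))) = -6*(-2 + 0*(-1 + 1)) = -6*(-2 + 0*0) = -6*(-2 + 0) = -6*(-2) = 12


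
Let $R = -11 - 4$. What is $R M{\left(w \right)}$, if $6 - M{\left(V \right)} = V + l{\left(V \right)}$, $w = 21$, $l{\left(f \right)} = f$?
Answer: $540$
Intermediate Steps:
$M{\left(V \right)} = 6 - 2 V$ ($M{\left(V \right)} = 6 - \left(V + V\right) = 6 - 2 V$)
$R = -15$
$R M{\left(w \right)} = - 15 \left(6 - 42\right) = \left(-15\right) \left(-36\right) = 540$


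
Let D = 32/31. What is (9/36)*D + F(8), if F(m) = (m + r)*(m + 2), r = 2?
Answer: 3108/31 ≈ 100.26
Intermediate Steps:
D = 32/31 (D = 32*(1/31) = 32/31 ≈ 1.0323)
F(m) = (2 + m)**2 (F(m) = (m + 2)*(m + 2) = (2 + m)*(2 + m) = (2 + m)**2)
(9/36)*D + F(8) = (9/36)*(32/31) + (4 + 8**2 + 4*8) = (9*(1/36))*(32/31) + (4 + 64 + 32) = (1/4)*(32/31) + 100 = 8/31 + 100 = 3108/31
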